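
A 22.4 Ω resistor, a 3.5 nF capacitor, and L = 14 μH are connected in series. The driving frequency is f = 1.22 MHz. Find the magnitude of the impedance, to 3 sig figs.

ω = 2πf = 7.665e+06 rad/s
X_L = ωL = 107 Ω
X_C = 1/(ωC) = 37.3 Ω
Net reactance X = X_L − X_C = 70.0 Ω
Z = 22.4 + j70.0 Ω
|Z| = √(22.4² + 70.0²) = 73.5 Ω

73.5 Ω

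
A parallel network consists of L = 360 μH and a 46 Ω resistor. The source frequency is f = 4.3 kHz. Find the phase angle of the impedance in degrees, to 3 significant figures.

ω = 2πf = 27020 rad/s
X_L = ωL = 9.73 Ω
Parallel: admittances add. Y = 1/R + 1/(jωL)
Y = (0.0217 − j0.103) S
|Y| = 0.105 S → |Z| = 1/|Y| = 9.52 Ω, ∠Z = −∠Y = 78.1°

78.1°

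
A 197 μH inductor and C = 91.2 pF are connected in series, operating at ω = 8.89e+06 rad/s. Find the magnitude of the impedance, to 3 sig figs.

518 Ω

X_L = ωL = 1750 Ω
X_C = 1/(ωC) = 1230 Ω
Net reactance X = X_L − X_C = 518 Ω
Z = j518 Ω
|Z| = √(0² + 518²) = 518 Ω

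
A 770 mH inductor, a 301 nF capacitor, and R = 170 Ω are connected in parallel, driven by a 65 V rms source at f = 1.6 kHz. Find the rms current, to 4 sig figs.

ω = 2πf = 10050 rad/s
X_L = ωL = 7741 Ω
X_C = 1/(ωC) = 330.5 Ω
Parallel: admittances add. Y = 1/R + 1/(jωL) + jωC
Y = (0.005882 + j0.002897) S
|Y| = 0.006557 S → |Z| = 1/|Y| = 152.5 Ω, ∠Z = −∠Y = -26.22°
I = V/|Z| = 65/152.5 = 426.2 mA

426.2 mA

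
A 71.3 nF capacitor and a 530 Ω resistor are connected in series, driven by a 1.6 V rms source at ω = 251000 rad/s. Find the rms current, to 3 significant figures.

X_C = 1/(ωC) = 55.9 Ω
Z = 530 − j55.9 Ω
|Z| = √(530² + 55.9²) = 533 Ω
I = V/|Z| = 1.6/533 = 3.00 mA

3.00 mA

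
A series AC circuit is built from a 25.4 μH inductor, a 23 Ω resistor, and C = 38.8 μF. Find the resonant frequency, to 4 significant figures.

5.070 kHz

ω₀ = 1/√(LC) = 1/√(2.54e-05 × 3.88e-05) = 31850 rad/s
f₀ = ω₀/(2π) = 5.070 kHz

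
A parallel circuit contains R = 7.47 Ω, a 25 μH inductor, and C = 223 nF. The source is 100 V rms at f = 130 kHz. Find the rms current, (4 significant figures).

ω = 2πf = 816800 rad/s
X_L = ωL = 20.42 Ω
X_C = 1/(ωC) = 5.490 Ω
Parallel: admittances add. Y = 1/R + 1/(jωL) + jωC
Y = (0.1339 + j0.1332) S
|Y| = 0.1888 S → |Z| = 1/|Y| = 5.296 Ω, ∠Z = −∠Y = -44.85°
I = V/|Z| = 100/5.296 = 18.88 A

18.88 A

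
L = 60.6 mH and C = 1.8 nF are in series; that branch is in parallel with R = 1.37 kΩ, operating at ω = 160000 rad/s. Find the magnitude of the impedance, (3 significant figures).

1340 Ω

X_L = ωL = 9700 Ω
X_C = 1/(ωC) = 3470 Ω
Branch 1: Z₁ = R = 1370 Ω
Branch 2 (series LC): Z₂ = j(X_L − X_C) = j6220 Ω
Parallel: Z = Z₁Z₂/(Z₁+Z₂), |Z| = 1340 Ω, ∠Z = 12.4°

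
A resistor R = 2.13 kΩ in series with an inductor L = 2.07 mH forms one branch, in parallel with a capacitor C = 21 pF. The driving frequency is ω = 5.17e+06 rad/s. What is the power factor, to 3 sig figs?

X_L = ωL = 10700 Ω
X_C = 1/(ωC) = 9210 Ω
Branch 1 (R+jX_L): Z₁ = 2130 + j10700 Ω, |Z₁| = 10900 Ω
Branch 2 (−jX_C): Z₂ = −j9210 Ω
Parallel: Z = Z₁Z₂/(Z₁+Z₂), |Z| = 38700 Ω, ∠Z = -46.3°
cos φ = cos(-46.3°) = 0.691

0.691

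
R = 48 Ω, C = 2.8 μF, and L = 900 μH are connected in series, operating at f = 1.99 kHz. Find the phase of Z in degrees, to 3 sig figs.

-19.8°

ω = 2πf = 12500 rad/s
X_L = ωL = 11.3 Ω
X_C = 1/(ωC) = 28.6 Ω
Net reactance X = X_L − X_C = -17.3 Ω
Z = 48.0 − j17.3 Ω
|Z| = √(48.0² + 17.3²) = 51.0 Ω
∠Z = arctan(-17.3/48.0) = -19.8°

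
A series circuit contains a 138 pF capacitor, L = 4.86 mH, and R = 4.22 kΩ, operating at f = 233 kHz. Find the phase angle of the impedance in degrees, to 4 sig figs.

27.16°

ω = 2πf = 1.464e+06 rad/s
X_L = ωL = 7115 Ω
X_C = 1/(ωC) = 4950 Ω
Net reactance X = X_L − X_C = 2165 Ω
Z = 4220 + j2165 Ω
|Z| = √(4220² + 2165²) = 4743 Ω
∠Z = arctan(2165/4220) = 27.16°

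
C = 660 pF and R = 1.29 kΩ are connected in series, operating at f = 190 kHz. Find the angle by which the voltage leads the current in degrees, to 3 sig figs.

ω = 2πf = 1.194e+06 rad/s
X_C = 1/(ωC) = 1270 Ω
Z = 1290 − j1270 Ω
|Z| = √(1290² + 1270²) = 1810 Ω
∠Z = arctan(-1270/1290) = -44.5°

-44.5°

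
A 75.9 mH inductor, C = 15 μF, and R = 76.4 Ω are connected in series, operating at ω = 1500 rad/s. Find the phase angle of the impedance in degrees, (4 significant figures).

X_L = ωL = 113.8 Ω
X_C = 1/(ωC) = 44.44 Ω
Net reactance X = X_L − X_C = 69.41 Ω
Z = 76.40 + j69.41 Ω
|Z| = √(76.40² + 69.41²) = 103.2 Ω
∠Z = arctan(69.41/76.40) = 42.25°

42.25°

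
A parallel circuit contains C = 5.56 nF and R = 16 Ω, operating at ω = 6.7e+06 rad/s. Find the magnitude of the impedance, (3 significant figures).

13.7 Ω

X_C = 1/(ωC) = 26.8 Ω
Parallel: admittances add. Y = 1/R + jωC
Y = (0.0625 + j0.0373) S
|Y| = 0.0728 S → |Z| = 1/|Y| = 13.7 Ω, ∠Z = −∠Y = -30.8°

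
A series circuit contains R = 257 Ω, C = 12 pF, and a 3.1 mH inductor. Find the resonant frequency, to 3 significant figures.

825 kHz

ω₀ = 1/√(LC) = 1/√(0.0031 × 1.2e-11) = 5.185e+06 rad/s
f₀ = ω₀/(2π) = 825 kHz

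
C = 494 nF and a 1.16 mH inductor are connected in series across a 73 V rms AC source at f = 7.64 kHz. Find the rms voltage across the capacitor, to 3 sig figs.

ω = 2πf = 48000 rad/s
X_L = ωL = 55.7 Ω
X_C = 1/(ωC) = 42.2 Ω
Net reactance X = X_L − X_C = 13.5 Ω
Z = j13.5 Ω
|Z| = √(0² + 13.5²) = 13.5 Ω
I = V/|Z| = 5.40 A
V_C = I·|Z_C| = 5.40 × 42.2 = 228 V

228 V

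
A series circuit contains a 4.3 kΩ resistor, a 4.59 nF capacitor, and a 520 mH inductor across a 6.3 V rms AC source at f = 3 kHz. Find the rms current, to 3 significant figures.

ω = 2πf = 18850 rad/s
X_L = ωL = 9800 Ω
X_C = 1/(ωC) = 11600 Ω
Net reactance X = X_L − X_C = -1760 Ω
Z = 4300 − j1760 Ω
|Z| = √(4300² + 1760²) = 4640 Ω
I = V/|Z| = 6.3/4640 = 1.36 mA

1.36 mA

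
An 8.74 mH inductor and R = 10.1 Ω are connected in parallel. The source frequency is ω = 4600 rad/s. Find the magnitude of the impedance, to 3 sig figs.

9.80 Ω

X_L = ωL = 40.2 Ω
Parallel: admittances add. Y = 1/R + 1/(jωL)
Y = (0.0990 − j0.0249) S
|Y| = 0.102 S → |Z| = 1/|Y| = 9.80 Ω, ∠Z = −∠Y = 14.1°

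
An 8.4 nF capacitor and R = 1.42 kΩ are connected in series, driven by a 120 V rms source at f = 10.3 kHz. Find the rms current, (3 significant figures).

51.6 mA

ω = 2πf = 64720 rad/s
X_C = 1/(ωC) = 1840 Ω
Z = 1420 − j1840 Ω
|Z| = √(1420² + 1840²) = 2320 Ω
I = V/|Z| = 120/2320 = 51.6 mA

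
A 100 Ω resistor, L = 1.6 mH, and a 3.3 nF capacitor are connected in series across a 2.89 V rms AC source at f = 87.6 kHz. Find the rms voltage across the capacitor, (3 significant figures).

4.61 V

ω = 2πf = 550400 rad/s
X_L = ωL = 881 Ω
X_C = 1/(ωC) = 551 Ω
Net reactance X = X_L − X_C = 330 Ω
Z = 100 + j330 Ω
|Z| = √(100² + 330²) = 345 Ω
I = V/|Z| = 8.38 mA
V_C = I·|Z_C| = 0.00838 × 551 = 4.61 V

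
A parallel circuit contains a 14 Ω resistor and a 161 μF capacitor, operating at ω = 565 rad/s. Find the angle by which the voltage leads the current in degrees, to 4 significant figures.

-51.86°

X_C = 1/(ωC) = 10.99 Ω
Parallel: admittances add. Y = 1/R + jωC
Y = (0.07143 + j0.09097) S
|Y| = 0.1157 S → |Z| = 1/|Y| = 8.646 Ω, ∠Z = −∠Y = -51.86°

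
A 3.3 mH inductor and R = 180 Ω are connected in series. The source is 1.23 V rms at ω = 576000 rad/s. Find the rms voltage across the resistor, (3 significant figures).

X_L = ωL = 1900 Ω
Z = 180 + j1900 Ω
|Z| = √(180² + 1900²) = 1910 Ω
I = V/|Z| = 644 μA
V_R = I·|Z_R| = 0.000644 × 180 = 0.116 V

0.116 V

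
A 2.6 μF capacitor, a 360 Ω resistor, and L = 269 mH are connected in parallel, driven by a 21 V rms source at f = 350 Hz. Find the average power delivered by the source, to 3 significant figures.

ω = 2πf = 2199 rad/s
X_L = ωL = 592 Ω
X_C = 1/(ωC) = 175 Ω
Parallel: admittances add. Y = 1/R + 1/(jωL) + jωC
Y = (0.00278 + j0.00403) S
|Y| = 0.00489 S → |Z| = 1/|Y| = 204 Ω, ∠Z = −∠Y = -55.4°
I = V/|Z| = 103 mA
P = VI cos φ = 21 × 0.103 × cos(-55.4°) = 1.22 W

1.22 W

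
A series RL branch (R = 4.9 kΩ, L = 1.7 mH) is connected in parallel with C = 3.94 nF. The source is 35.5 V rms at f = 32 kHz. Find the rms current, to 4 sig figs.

28.55 mA

ω = 2πf = 201100 rad/s
X_L = ωL = 341.8 Ω
X_C = 1/(ωC) = 1262 Ω
Branch 1 (R+jX_L): Z₁ = 4900 + j341.8 Ω, |Z₁| = 4912 Ω
Branch 2 (−jX_C): Z₂ = −j1262 Ω
Parallel: Z = Z₁Z₂/(Z₁+Z₂), |Z| = 1244 Ω, ∠Z = -75.37°
I = V/|Z| = 35.5/1244 = 28.55 mA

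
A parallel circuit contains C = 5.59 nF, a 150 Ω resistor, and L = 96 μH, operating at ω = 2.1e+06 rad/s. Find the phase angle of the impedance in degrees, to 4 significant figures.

-45.48°

X_L = ωL = 201.6 Ω
X_C = 1/(ωC) = 85.19 Ω
Parallel: admittances add. Y = 1/R + 1/(jωL) + jωC
Y = (0.006667 + j0.006779) S
|Y| = 0.009508 S → |Z| = 1/|Y| = 105.2 Ω, ∠Z = −∠Y = -45.48°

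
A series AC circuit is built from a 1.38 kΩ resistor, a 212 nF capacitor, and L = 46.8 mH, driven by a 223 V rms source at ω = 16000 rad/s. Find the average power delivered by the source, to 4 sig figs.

X_L = ωL = 748.8 Ω
X_C = 1/(ωC) = 294.8 Ω
Net reactance X = X_L − X_C = 454.0 Ω
Z = 1380 + j454.0 Ω
|Z| = √(1380² + 454.0²) = 1453 Ω
∠Z = arctan(454.0/1380) = 18.21°
I = V/|Z| = 153.5 mA
P = VI cos φ = 223 × 0.1535 × cos(18.21°) = 32.52 W

32.52 W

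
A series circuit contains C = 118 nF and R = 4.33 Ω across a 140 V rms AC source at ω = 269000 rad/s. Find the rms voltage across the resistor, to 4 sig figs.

19.06 V

X_C = 1/(ωC) = 31.50 Ω
Z = 4.330 − j31.50 Ω
|Z| = √(4.330² + 31.50²) = 31.80 Ω
I = V/|Z| = 4.402 A
V_R = I·|Z_R| = 4.402 × 4.330 = 19.06 V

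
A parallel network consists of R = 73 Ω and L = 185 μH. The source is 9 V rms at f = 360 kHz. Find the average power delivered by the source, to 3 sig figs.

ω = 2πf = 2.262e+06 rad/s
X_L = ωL = 418 Ω
Parallel: admittances add. Y = 1/R + 1/(jωL)
Y = (0.0137 − j0.00239) S
|Y| = 0.0139 S → |Z| = 1/|Y| = 71.9 Ω, ∠Z = −∠Y = 9.90°
I = V/|Z| = 125 mA
P = VI cos φ = 9 × 0.125 × cos(9.90°) = 1.11 W

1.11 W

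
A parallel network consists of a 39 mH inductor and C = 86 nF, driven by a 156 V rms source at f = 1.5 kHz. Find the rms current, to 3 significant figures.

298 mA

ω = 2πf = 9425 rad/s
X_L = ωL = 368 Ω
X_C = 1/(ωC) = 1230 Ω
Parallel: admittances add. Y = 1/(jωL) + jωC
Y = (0 − j0.00191) S
|Y| = 0.00191 S → |Z| = 1/|Y| = 524 Ω, ∠Z = −∠Y = 90.0°
I = V/|Z| = 156/524 = 298 mA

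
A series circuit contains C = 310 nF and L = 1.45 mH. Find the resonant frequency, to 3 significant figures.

ω₀ = 1/√(LC) = 1/√(0.00145 × 3.1e-07) = 47170 rad/s
f₀ = ω₀/(2π) = 7.51 kHz

7.51 kHz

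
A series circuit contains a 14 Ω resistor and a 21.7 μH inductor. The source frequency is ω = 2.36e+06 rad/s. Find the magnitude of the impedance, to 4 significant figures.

X_L = ωL = 51.21 Ω
Z = 14.00 + j51.21 Ω
|Z| = √(14.00² + 51.21²) = 53.09 Ω

53.09 Ω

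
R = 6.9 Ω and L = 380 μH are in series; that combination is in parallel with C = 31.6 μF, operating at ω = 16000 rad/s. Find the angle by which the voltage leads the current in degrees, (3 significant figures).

-79.3°

X_L = ωL = 6.08 Ω
X_C = 1/(ωC) = 1.98 Ω
Branch 1 (R+jX_L): Z₁ = 6.90 + j6.08 Ω, |Z₁| = 9.20 Ω
Branch 2 (−jX_C): Z₂ = −j1.98 Ω
Parallel: Z = Z₁Z₂/(Z₁+Z₂), |Z| = 2.27 Ω, ∠Z = -79.3°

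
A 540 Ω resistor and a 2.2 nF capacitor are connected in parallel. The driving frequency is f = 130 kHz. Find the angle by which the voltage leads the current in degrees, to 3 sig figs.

-44.1°

ω = 2πf = 816800 rad/s
X_C = 1/(ωC) = 556 Ω
Parallel: admittances add. Y = 1/R + jωC
Y = (0.00185 + j0.00180) S
|Y| = 0.00258 S → |Z| = 1/|Y| = 388 Ω, ∠Z = −∠Y = -44.1°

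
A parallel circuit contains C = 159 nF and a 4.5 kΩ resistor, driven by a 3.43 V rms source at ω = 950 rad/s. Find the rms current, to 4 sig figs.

X_C = 1/(ωC) = 6620 Ω
Parallel: admittances add. Y = 1/R + jωC
Y = (0.0002222 + j0.0001511) S
|Y| = 0.0002687 S → |Z| = 1/|Y| = 3722 Ω, ∠Z = −∠Y = -34.20°
I = V/|Z| = 3.43/3722 = 921.6 μA

921.6 μA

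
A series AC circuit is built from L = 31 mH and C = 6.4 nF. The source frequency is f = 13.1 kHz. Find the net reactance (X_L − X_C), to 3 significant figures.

ω = 2πf = 82310 rad/s
X_L = ωL = 2550 Ω
X_C = 1/(ωC) = 1900 Ω
X = 2550 − 1900 = 653 Ω

653 Ω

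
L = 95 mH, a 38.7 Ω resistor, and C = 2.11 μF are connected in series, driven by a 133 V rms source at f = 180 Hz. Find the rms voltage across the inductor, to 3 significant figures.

ω = 2πf = 1131 rad/s
X_L = ωL = 107 Ω
X_C = 1/(ωC) = 419 Ω
Net reactance X = X_L − X_C = -312 Ω
Z = 38.7 − j312 Ω
|Z| = √(38.7² + 312²) = 314 Ω
I = V/|Z| = 424 mA
V_L = I·|Z_L| = 0.424 × 107 = 45.5 V

45.5 V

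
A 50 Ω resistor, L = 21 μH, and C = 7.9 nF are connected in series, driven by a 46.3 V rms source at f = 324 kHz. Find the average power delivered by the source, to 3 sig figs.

ω = 2πf = 2.036e+06 rad/s
X_L = ωL = 42.8 Ω
X_C = 1/(ωC) = 62.2 Ω
Net reactance X = X_L − X_C = -19.4 Ω
Z = 50.0 − j19.4 Ω
|Z| = √(50.0² + 19.4²) = 53.6 Ω
∠Z = arctan(-19.4/50.0) = -21.2°
I = V/|Z| = 863 mA
P = VI cos φ = 46.3 × 0.863 × cos(-21.2°) = 37.2 W

37.2 W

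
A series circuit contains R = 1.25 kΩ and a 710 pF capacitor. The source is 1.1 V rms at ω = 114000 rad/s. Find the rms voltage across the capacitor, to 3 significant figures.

1.09 V

X_C = 1/(ωC) = 12400 Ω
Z = 1250 − j12400 Ω
|Z| = √(1250² + 12400²) = 12400 Ω
I = V/|Z| = 88.6 μA
V_C = I·|Z_C| = 8.86e-05 × 12400 = 1.09 V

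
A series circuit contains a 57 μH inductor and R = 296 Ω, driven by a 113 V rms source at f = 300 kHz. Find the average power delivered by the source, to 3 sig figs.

ω = 2πf = 1.885e+06 rad/s
X_L = ωL = 107 Ω
Z = 296 + j107 Ω
|Z| = √(296² + 107²) = 315 Ω
∠Z = arctan(107/296) = 19.9°
I = V/|Z| = 359 mA
P = VI cos φ = 113 × 0.359 × cos(19.9°) = 38.1 W

38.1 W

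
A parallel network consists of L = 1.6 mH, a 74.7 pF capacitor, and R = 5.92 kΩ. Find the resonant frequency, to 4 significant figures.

ω₀ = 1/√(LC) = 1/√(0.0016 × 7.47e-11) = 2.893e+06 rad/s
f₀ = ω₀/(2π) = 460.4 kHz

460.4 kHz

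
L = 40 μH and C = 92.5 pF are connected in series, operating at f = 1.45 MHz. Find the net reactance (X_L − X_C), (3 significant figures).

ω = 2πf = 9.111e+06 rad/s
X_L = ωL = 364 Ω
X_C = 1/(ωC) = 1190 Ω
X = 364 − 1190 = -822 Ω

-822 Ω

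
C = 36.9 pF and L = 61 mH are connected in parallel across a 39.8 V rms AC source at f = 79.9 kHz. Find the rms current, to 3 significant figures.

ω = 2πf = 502000 rad/s
X_L = ωL = 30600 Ω
X_C = 1/(ωC) = 54000 Ω
Parallel: admittances add. Y = 1/(jωL) + jωC
Y = (0 − j1.41e-05) S
|Y| = 1.41e-05 S → |Z| = 1/|Y| = 70800 Ω, ∠Z = −∠Y = 90.0°
I = V/|Z| = 39.8/70800 = 562 μA

562 μA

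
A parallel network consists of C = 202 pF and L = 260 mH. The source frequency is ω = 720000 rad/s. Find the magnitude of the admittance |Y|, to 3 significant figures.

X_L = ωL = 187000 Ω
X_C = 1/(ωC) = 6880 Ω
Parallel: admittances add. Y = 1/(jωL) + jωC
Y = (0 + j0.000140) S
|Y| = 0.000140 S → |Z| = 1/|Y| = 7140 Ω, ∠Z = −∠Y = -90.0°

140 μS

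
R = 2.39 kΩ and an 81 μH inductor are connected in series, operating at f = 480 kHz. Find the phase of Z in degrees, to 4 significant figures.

ω = 2πf = 3.016e+06 rad/s
X_L = ωL = 244.3 Ω
Z = 2390 + j244.3 Ω
|Z| = √(2390² + 244.3²) = 2402 Ω
∠Z = arctan(244.3/2390) = 5.836°

5.836°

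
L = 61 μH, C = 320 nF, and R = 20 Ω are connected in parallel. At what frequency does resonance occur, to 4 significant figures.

36.02 kHz

ω₀ = 1/√(LC) = 1/√(6.1e-05 × 3.2e-07) = 226300 rad/s
f₀ = ω₀/(2π) = 36.02 kHz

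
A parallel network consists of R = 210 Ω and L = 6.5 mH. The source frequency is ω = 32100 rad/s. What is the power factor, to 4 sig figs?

X_L = ωL = 208.6 Ω
Parallel: admittances add. Y = 1/R + 1/(jωL)
Y = (0.004762 − j0.004793) S
|Y| = 0.006756 S → |Z| = 1/|Y| = 148.0 Ω, ∠Z = −∠Y = 45.18°
cos φ = cos(45.18°) = 0.7048

0.7048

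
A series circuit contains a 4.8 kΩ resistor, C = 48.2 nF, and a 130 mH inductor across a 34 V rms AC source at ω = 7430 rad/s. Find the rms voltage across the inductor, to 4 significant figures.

X_L = ωL = 965.9 Ω
X_C = 1/(ωC) = 2792 Ω
Net reactance X = X_L − X_C = -1826 Ω
Z = 4800 − j1826 Ω
|Z| = √(4800² + 1826²) = 5136 Ω
I = V/|Z| = 6.620 mA
V_L = I·|Z_L| = 0.006620 × 965.9 = 6.395 V

6.395 V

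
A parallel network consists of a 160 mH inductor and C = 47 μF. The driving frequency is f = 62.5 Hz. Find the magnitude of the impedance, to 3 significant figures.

ω = 2πf = 392.7 rad/s
X_L = ωL = 62.8 Ω
X_C = 1/(ωC) = 54.2 Ω
Parallel: admittances add. Y = 1/(jωL) + jωC
Y = (0 + j0.00254) S
|Y| = 0.00254 S → |Z| = 1/|Y| = 393 Ω, ∠Z = −∠Y = -90.0°

393 Ω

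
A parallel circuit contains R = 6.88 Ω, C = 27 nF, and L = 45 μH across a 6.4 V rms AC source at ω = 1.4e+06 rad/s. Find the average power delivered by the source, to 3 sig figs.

X_L = ωL = 63.0 Ω
X_C = 1/(ωC) = 26.5 Ω
Parallel: admittances add. Y = 1/R + 1/(jωL) + jωC
Y = (0.145 + j0.0219) S
|Y| = 0.147 S → |Z| = 1/|Y| = 6.80 Ω, ∠Z = −∠Y = -8.58°
I = V/|Z| = 941 mA
P = VI cos φ = 6.4 × 0.941 × cos(-8.58°) = 5.95 W

5.95 W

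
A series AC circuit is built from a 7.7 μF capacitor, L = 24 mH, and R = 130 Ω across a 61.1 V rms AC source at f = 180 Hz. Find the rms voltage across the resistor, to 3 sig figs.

ω = 2πf = 1131 rad/s
X_L = ωL = 27.1 Ω
X_C = 1/(ωC) = 115 Ω
Net reactance X = X_L − X_C = -87.7 Ω
Z = 130 − j87.7 Ω
|Z| = √(130² + 87.7²) = 157 Ω
I = V/|Z| = 390 mA
V_R = I·|Z_R| = 0.390 × 130 = 50.7 V

50.7 V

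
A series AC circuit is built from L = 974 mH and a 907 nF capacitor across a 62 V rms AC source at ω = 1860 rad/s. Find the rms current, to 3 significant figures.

50.9 mA

X_L = ωL = 1810 Ω
X_C = 1/(ωC) = 593 Ω
Net reactance X = X_L − X_C = 1220 Ω
Z = j1220 Ω
|Z| = √(0² + 1220²) = 1220 Ω
I = V/|Z| = 62/1220 = 50.9 mA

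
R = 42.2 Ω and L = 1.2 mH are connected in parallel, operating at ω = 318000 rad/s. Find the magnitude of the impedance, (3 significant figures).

X_L = ωL = 382 Ω
Parallel: admittances add. Y = 1/R + 1/(jωL)
Y = (0.0237 − j0.00262) S
|Y| = 0.0238 S → |Z| = 1/|Y| = 41.9 Ω, ∠Z = −∠Y = 6.31°

41.9 Ω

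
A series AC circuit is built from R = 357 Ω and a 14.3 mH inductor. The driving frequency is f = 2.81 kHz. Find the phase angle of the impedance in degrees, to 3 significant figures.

ω = 2πf = 17660 rad/s
X_L = ωL = 252 Ω
Z = 357 + j252 Ω
|Z| = √(357² + 252²) = 437 Ω
∠Z = arctan(252/357) = 35.3°

35.3°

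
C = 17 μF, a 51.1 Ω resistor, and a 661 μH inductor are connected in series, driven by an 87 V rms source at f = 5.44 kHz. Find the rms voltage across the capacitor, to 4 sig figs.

ω = 2πf = 34180 rad/s
X_L = ωL = 22.59 Ω
X_C = 1/(ωC) = 1.721 Ω
Net reactance X = X_L − X_C = 20.87 Ω
Z = 51.10 + j20.87 Ω
|Z| = √(51.10² + 20.87²) = 55.20 Ω
I = V/|Z| = 1.576 A
V_C = I·|Z_C| = 1.576 × 1.721 = 2.712 V

2.712 V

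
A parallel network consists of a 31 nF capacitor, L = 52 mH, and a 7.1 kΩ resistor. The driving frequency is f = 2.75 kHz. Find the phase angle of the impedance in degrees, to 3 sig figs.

76.3°

ω = 2πf = 17280 rad/s
X_L = ωL = 898 Ω
X_C = 1/(ωC) = 1870 Ω
Parallel: admittances add. Y = 1/R + 1/(jωL) + jωC
Y = (0.000141 − j0.000577) S
|Y| = 0.000594 S → |Z| = 1/|Y| = 1680 Ω, ∠Z = −∠Y = 76.3°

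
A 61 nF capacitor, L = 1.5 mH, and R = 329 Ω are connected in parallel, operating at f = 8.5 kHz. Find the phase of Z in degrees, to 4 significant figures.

71.76°

ω = 2πf = 53410 rad/s
X_L = ωL = 80.11 Ω
X_C = 1/(ωC) = 307.0 Ω
Parallel: admittances add. Y = 1/R + 1/(jωL) + jωC
Y = (0.003040 − j0.009225) S
|Y| = 0.009713 S → |Z| = 1/|Y| = 103.0 Ω, ∠Z = −∠Y = 71.76°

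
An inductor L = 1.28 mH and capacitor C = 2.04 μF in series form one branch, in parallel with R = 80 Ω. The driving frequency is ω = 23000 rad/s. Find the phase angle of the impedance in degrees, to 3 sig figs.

84.2°

X_L = ωL = 29.4 Ω
X_C = 1/(ωC) = 21.3 Ω
Branch 1: Z₁ = R = 80.0 Ω
Branch 2 (series LC): Z₂ = j(X_L − X_C) = j8.13 Ω
Parallel: Z = Z₁Z₂/(Z₁+Z₂), |Z| = 8.09 Ω, ∠Z = 84.2°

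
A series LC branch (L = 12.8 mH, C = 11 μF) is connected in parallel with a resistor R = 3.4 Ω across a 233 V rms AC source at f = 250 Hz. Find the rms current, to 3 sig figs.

ω = 2πf = 1571 rad/s
X_L = ωL = 20.1 Ω
X_C = 1/(ωC) = 57.9 Ω
Branch 1: Z₁ = R = 3.40 Ω
Branch 2 (series LC): Z₂ = j(X_L − X_C) = −j37.8 Ω
Parallel: Z = Z₁Z₂/(Z₁+Z₂), |Z| = 3.39 Ω, ∠Z = -5.14°
I = V/|Z| = 233/3.39 = 68.8 A

68.8 A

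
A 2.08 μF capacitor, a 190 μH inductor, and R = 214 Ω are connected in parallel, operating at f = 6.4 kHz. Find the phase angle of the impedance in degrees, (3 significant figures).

84.4°

ω = 2πf = 40210 rad/s
X_L = ωL = 7.64 Ω
X_C = 1/(ωC) = 12.0 Ω
Parallel: admittances add. Y = 1/R + 1/(jωL) + jωC
Y = (0.00467 − j0.0472) S
|Y| = 0.0475 S → |Z| = 1/|Y| = 21.1 Ω, ∠Z = −∠Y = 84.4°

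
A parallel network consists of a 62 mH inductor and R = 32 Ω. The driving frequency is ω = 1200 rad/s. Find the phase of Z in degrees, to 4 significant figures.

23.27°

X_L = ωL = 74.40 Ω
Parallel: admittances add. Y = 1/R + 1/(jωL)
Y = (0.03125 − j0.01344) S
|Y| = 0.03402 S → |Z| = 1/|Y| = 29.40 Ω, ∠Z = −∠Y = 23.27°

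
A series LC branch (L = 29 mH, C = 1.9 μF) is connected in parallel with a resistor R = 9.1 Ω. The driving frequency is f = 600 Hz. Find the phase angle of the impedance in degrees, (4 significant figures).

-16.73°

ω = 2πf = 3770 rad/s
X_L = ωL = 109.3 Ω
X_C = 1/(ωC) = 139.6 Ω
Branch 1: Z₁ = R = 9.100 Ω
Branch 2 (series LC): Z₂ = j(X_L − X_C) = −j30.28 Ω
Parallel: Z = Z₁Z₂/(Z₁+Z₂), |Z| = 8.715 Ω, ∠Z = -16.73°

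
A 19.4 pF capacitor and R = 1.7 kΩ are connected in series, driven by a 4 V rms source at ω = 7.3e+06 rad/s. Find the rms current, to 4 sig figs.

550.7 μA

X_C = 1/(ωC) = 7061 Ω
Z = 1700 − j7061 Ω
|Z| = √(1700² + 7061²) = 7263 Ω
I = V/|Z| = 4/7263 = 550.7 μA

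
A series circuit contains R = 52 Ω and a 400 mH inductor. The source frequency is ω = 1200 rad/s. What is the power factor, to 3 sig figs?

0.108

X_L = ωL = 480 Ω
Z = 52.0 + j480 Ω
|Z| = √(52.0² + 480²) = 483 Ω
∠Z = arctan(480/52.0) = 83.8°
cos φ = cos(83.8°) = 0.108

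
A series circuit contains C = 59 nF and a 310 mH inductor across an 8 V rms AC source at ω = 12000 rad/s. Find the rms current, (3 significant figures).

X_L = ωL = 3720 Ω
X_C = 1/(ωC) = 1410 Ω
Net reactance X = X_L − X_C = 2310 Ω
Z = j2310 Ω
|Z| = √(0² + 2310²) = 2310 Ω
I = V/|Z| = 8/2310 = 3.47 mA

3.47 mA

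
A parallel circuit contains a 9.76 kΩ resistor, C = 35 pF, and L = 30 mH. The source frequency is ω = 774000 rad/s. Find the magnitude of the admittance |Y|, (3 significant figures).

104 μS

X_L = ωL = 23200 Ω
X_C = 1/(ωC) = 36900 Ω
Parallel: admittances add. Y = 1/R + 1/(jωL) + jωC
Y = (0.000102 − j1.6e-05) S
|Y| = 0.000104 S → |Z| = 1/|Y| = 9640 Ω, ∠Z = −∠Y = 8.86°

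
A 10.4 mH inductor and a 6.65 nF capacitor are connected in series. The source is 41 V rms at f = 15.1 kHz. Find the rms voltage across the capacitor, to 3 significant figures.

ω = 2πf = 94880 rad/s
X_L = ωL = 987 Ω
X_C = 1/(ωC) = 1580 Ω
Net reactance X = X_L − X_C = -598 Ω
Z = − j598 Ω
|Z| = √(0² + 598²) = 598 Ω
I = V/|Z| = 68.5 mA
V_C = I·|Z_C| = 0.0685 × 1580 = 109 V

109 V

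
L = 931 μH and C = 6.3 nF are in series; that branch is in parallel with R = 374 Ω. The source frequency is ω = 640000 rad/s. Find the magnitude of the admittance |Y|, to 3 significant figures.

X_L = ωL = 596 Ω
X_C = 1/(ωC) = 248 Ω
Branch 1: Z₁ = R = 374 Ω
Branch 2 (series LC): Z₂ = j(X_L − X_C) = j348 Ω
Parallel: Z = Z₁Z₂/(Z₁+Z₂), |Z| = 255 Ω, ∠Z = 47.1°
|Y| = 1/|Z| = 3.93 mS

3.93 mS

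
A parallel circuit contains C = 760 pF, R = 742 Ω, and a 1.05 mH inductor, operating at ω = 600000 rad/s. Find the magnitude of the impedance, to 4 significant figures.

568.3 Ω

X_L = ωL = 630.0 Ω
X_C = 1/(ωC) = 2193 Ω
Parallel: admittances add. Y = 1/R + 1/(jωL) + jωC
Y = (0.001348 − j0.001131) S
|Y| = 0.001760 S → |Z| = 1/|Y| = 568.3 Ω, ∠Z = −∠Y = 40.01°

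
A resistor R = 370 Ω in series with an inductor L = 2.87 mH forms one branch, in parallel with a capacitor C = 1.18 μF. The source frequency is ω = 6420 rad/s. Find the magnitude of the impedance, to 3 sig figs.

X_L = ωL = 18.4 Ω
X_C = 1/(ωC) = 132 Ω
Branch 1 (R+jX_L): Z₁ = 370 + j18.4 Ω, |Z₁| = 370 Ω
Branch 2 (−jX_C): Z₂ = −j132 Ω
Parallel: Z = Z₁Z₂/(Z₁+Z₂), |Z| = 126 Ω, ∠Z = -70.1°

126 Ω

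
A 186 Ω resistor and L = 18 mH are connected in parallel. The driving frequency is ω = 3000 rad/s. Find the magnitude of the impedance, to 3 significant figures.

51.9 Ω

X_L = ωL = 54.0 Ω
Parallel: admittances add. Y = 1/R + 1/(jωL)
Y = (0.00538 − j0.0185) S
|Y| = 0.0193 S → |Z| = 1/|Y| = 51.9 Ω, ∠Z = −∠Y = 73.8°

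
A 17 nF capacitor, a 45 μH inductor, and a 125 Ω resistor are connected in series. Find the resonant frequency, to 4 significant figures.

182.0 kHz

ω₀ = 1/√(LC) = 1/√(4.5e-05 × 1.7e-08) = 1.143e+06 rad/s
f₀ = ω₀/(2π) = 182.0 kHz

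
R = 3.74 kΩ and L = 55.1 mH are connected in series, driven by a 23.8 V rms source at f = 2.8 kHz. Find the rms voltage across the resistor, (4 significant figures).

ω = 2πf = 17590 rad/s
X_L = ωL = 969.4 Ω
Z = 3740 + j969.4 Ω
|Z| = √(3740² + 969.4²) = 3864 Ω
I = V/|Z| = 6.160 mA
V_R = I·|Z_R| = 0.006160 × 3740 = 23.04 V

23.04 V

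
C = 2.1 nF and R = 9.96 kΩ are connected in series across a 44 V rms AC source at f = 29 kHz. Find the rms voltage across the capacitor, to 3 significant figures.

11.2 V

ω = 2πf = 182200 rad/s
X_C = 1/(ωC) = 2610 Ω
Z = 9960 − j2610 Ω
|Z| = √(9960² + 2610²) = 10300 Ω
I = V/|Z| = 4.27 mA
V_C = I·|Z_C| = 0.00427 × 2610 = 11.2 V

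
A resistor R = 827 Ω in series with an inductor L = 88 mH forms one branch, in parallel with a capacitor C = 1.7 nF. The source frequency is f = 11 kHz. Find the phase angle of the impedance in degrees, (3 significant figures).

63.5°

ω = 2πf = 69120 rad/s
X_L = ωL = 6080 Ω
X_C = 1/(ωC) = 8510 Ω
Branch 1 (R+jX_L): Z₁ = 827 + j6080 Ω, |Z₁| = 6140 Ω
Branch 2 (−jX_C): Z₂ = −j8510 Ω
Parallel: Z = Z₁Z₂/(Z₁+Z₂), |Z| = 20400 Ω, ∠Z = 63.5°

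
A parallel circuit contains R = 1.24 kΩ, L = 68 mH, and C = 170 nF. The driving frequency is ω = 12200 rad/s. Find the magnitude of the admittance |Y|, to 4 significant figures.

X_L = ωL = 829.6 Ω
X_C = 1/(ωC) = 482.2 Ω
Parallel: admittances add. Y = 1/R + 1/(jωL) + jωC
Y = (0.0008065 + j0.0008686) S
|Y| = 0.001185 S → |Z| = 1/|Y| = 843.7 Ω, ∠Z = −∠Y = -47.12°

1.185 mS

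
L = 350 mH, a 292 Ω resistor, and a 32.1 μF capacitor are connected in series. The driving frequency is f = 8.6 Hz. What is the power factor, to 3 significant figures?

0.464

ω = 2πf = 54.04 rad/s
X_L = ωL = 18.9 Ω
X_C = 1/(ωC) = 577 Ω
Net reactance X = X_L − X_C = -558 Ω
Z = 292 − j558 Ω
|Z| = √(292² + 558²) = 629 Ω
∠Z = arctan(-558/292) = -62.4°
cos φ = cos(-62.4°) = 0.464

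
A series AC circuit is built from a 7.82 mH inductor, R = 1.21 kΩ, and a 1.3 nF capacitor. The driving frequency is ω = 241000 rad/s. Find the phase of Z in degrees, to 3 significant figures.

X_L = ωL = 1880 Ω
X_C = 1/(ωC) = 3190 Ω
Net reactance X = X_L − X_C = -1310 Ω
Z = 1210 − j1310 Ω
|Z| = √(1210² + 1310²) = 1780 Ω
∠Z = arctan(-1310/1210) = -47.2°

-47.2°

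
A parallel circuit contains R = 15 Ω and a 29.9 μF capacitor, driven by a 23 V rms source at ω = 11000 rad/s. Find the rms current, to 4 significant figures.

X_C = 1/(ωC) = 3.040 Ω
Parallel: admittances add. Y = 1/R + jωC
Y = (0.06667 + j0.3289) S
|Y| = 0.3356 S → |Z| = 1/|Y| = 2.980 Ω, ∠Z = −∠Y = -78.54°
I = V/|Z| = 23/2.980 = 7.719 A

7.719 A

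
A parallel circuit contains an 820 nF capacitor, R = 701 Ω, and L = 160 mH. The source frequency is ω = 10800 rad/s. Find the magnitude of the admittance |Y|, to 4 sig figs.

X_L = ωL = 1728 Ω
X_C = 1/(ωC) = 112.9 Ω
Parallel: admittances add. Y = 1/R + 1/(jωL) + jωC
Y = (0.001427 + j0.008277) S
|Y| = 0.008399 S → |Z| = 1/|Y| = 119.1 Ω, ∠Z = −∠Y = -80.22°

8.399 mS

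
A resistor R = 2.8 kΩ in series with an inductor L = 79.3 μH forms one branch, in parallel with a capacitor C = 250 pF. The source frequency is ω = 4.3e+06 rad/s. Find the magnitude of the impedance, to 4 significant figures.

X_L = ωL = 341.0 Ω
X_C = 1/(ωC) = 930.2 Ω
Branch 1 (R+jX_L): Z₁ = 2800 + j341.0 Ω, |Z₁| = 2821 Ω
Branch 2 (−jX_C): Z₂ = −j930.2 Ω
Parallel: Z = Z₁Z₂/(Z₁+Z₂), |Z| = 917.0 Ω, ∠Z = -71.17°

917.0 Ω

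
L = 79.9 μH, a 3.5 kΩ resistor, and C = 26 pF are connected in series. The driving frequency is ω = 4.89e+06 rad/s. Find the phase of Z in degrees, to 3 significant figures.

X_L = ωL = 391 Ω
X_C = 1/(ωC) = 7870 Ω
Net reactance X = X_L − X_C = -7470 Ω
Z = 3500 − j7470 Ω
|Z| = √(3500² + 7470²) = 8250 Ω
∠Z = arctan(-7470/3500) = -64.9°

-64.9°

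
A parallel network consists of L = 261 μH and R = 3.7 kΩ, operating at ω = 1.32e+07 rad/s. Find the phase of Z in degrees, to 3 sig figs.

X_L = ωL = 3450 Ω
Parallel: admittances add. Y = 1/R + 1/(jωL)
Y = (0.000270 − j0.000290) S
|Y| = 0.000397 S → |Z| = 1/|Y| = 2520 Ω, ∠Z = −∠Y = 47.0°

47.0°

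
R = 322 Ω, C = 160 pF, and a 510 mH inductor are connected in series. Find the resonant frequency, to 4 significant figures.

17.62 kHz

ω₀ = 1/√(LC) = 1/√(0.51 × 1.6e-10) = 110700 rad/s
f₀ = ω₀/(2π) = 17.62 kHz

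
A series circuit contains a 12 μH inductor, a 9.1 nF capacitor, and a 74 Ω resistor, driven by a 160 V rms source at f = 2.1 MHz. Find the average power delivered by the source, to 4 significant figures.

ω = 2πf = 1.319e+07 rad/s
X_L = ωL = 158.3 Ω
X_C = 1/(ωC) = 8.328 Ω
Net reactance X = X_L − X_C = 150.0 Ω
Z = 74.00 + j150.0 Ω
|Z| = √(74.00² + 150.0²) = 167.3 Ω
∠Z = arctan(150.0/74.00) = 63.74°
I = V/|Z| = 956.6 mA
P = VI cos φ = 160 × 0.9566 × cos(63.74°) = 67.71 W

67.71 W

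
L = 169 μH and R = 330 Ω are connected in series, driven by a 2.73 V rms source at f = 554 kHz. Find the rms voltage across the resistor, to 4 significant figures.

ω = 2πf = 3.481e+06 rad/s
X_L = ωL = 588.3 Ω
Z = 330.0 + j588.3 Ω
|Z| = √(330.0² + 588.3²) = 674.5 Ω
I = V/|Z| = 4.047 mA
V_R = I·|Z_R| = 0.004047 × 330.0 = 1.336 V

1.336 V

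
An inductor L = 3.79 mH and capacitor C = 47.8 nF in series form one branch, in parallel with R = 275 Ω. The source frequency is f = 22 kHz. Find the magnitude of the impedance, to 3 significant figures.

221 Ω

ω = 2πf = 138200 rad/s
X_L = ωL = 524 Ω
X_C = 1/(ωC) = 151 Ω
Branch 1: Z₁ = R = 275 Ω
Branch 2 (series LC): Z₂ = j(X_L − X_C) = j373 Ω
Parallel: Z = Z₁Z₂/(Z₁+Z₂), |Z| = 221 Ω, ∠Z = 36.4°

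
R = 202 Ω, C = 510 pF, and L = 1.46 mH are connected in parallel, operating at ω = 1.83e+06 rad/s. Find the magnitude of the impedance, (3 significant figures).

X_L = ωL = 2670 Ω
X_C = 1/(ωC) = 1070 Ω
Parallel: admittances add. Y = 1/R + 1/(jωL) + jωC
Y = (0.00495 + j0.000559) S
|Y| = 0.00498 S → |Z| = 1/|Y| = 201 Ω, ∠Z = −∠Y = -6.44°

201 Ω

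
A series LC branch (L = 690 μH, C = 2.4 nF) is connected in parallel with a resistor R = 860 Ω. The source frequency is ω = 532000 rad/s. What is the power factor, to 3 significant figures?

X_L = ωL = 367 Ω
X_C = 1/(ωC) = 783 Ω
Branch 1: Z₁ = R = 860 Ω
Branch 2 (series LC): Z₂ = j(X_L − X_C) = −j416 Ω
Parallel: Z = Z₁Z₂/(Z₁+Z₂), |Z| = 375 Ω, ∠Z = -64.2°
cos φ = cos(-64.2°) = 0.436

0.436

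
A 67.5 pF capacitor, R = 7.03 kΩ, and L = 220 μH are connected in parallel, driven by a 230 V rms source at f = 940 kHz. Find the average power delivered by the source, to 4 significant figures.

ω = 2πf = 5.906e+06 rad/s
X_L = ωL = 1299 Ω
X_C = 1/(ωC) = 2508 Ω
Parallel: admittances add. Y = 1/R + 1/(jωL) + jωC
Y = (0.0001422 − j0.0003709) S
|Y| = 0.0003973 S → |Z| = 1/|Y| = 2517 Ω, ∠Z = −∠Y = 69.02°
I = V/|Z| = 91.37 mA
P = VI cos φ = 230 × 0.09137 × cos(69.02°) = 7.525 W

7.525 W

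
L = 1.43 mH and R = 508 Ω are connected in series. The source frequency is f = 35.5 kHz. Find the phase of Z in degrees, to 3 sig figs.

ω = 2πf = 223100 rad/s
X_L = ωL = 319 Ω
Z = 508 + j319 Ω
|Z| = √(508² + 319²) = 600 Ω
∠Z = arctan(319/508) = 32.1°

32.1°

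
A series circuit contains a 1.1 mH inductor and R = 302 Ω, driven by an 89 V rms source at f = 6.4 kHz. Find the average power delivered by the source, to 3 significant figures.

25.7 W

ω = 2πf = 40210 rad/s
X_L = ωL = 44.2 Ω
Z = 302 + j44.2 Ω
|Z| = √(302² + 44.2²) = 305 Ω
∠Z = arctan(44.2/302) = 8.33°
I = V/|Z| = 292 mA
P = VI cos φ = 89 × 0.292 × cos(8.33°) = 25.7 W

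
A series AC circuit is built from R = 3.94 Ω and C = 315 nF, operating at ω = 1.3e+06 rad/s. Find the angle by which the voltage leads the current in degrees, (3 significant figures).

X_C = 1/(ωC) = 2.44 Ω
Z = 3.94 − j2.44 Ω
|Z| = √(3.94² + 2.44²) = 4.64 Ω
∠Z = arctan(-2.44/3.94) = -31.8°

-31.8°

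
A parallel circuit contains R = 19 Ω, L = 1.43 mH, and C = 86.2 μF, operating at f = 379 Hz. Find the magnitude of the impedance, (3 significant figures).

ω = 2πf = 2381 rad/s
X_L = ωL = 3.41 Ω
X_C = 1/(ωC) = 4.87 Ω
Parallel: admittances add. Y = 1/R + 1/(jωL) + jωC
Y = (0.0526 − j0.0884) S
|Y| = 0.103 S → |Z| = 1/|Y| = 9.72 Ω, ∠Z = −∠Y = 59.2°

9.72 Ω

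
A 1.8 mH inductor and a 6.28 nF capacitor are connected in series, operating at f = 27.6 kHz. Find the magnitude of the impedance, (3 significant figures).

ω = 2πf = 173400 rad/s
X_L = ωL = 312 Ω
X_C = 1/(ωC) = 918 Ω
Net reactance X = X_L − X_C = -606 Ω
Z = − j606 Ω
|Z| = √(0² + 606²) = 606 Ω

606 Ω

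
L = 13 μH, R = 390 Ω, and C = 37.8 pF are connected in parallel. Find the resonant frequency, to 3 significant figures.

7.18 MHz

ω₀ = 1/√(LC) = 1/√(1.3e-05 × 3.78e-11) = 4.511e+07 rad/s
f₀ = ω₀/(2π) = 7.18 MHz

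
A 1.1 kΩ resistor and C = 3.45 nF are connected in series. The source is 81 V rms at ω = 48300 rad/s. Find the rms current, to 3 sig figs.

X_C = 1/(ωC) = 6000 Ω
Z = 1100 − j6000 Ω
|Z| = √(1100² + 6000²) = 6100 Ω
I = V/|Z| = 81/6100 = 13.3 mA

13.3 mA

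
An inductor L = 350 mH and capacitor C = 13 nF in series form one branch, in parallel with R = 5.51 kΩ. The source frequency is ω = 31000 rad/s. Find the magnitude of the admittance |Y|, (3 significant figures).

217 μS

X_L = ωL = 10800 Ω
X_C = 1/(ωC) = 2480 Ω
Branch 1: Z₁ = R = 5510 Ω
Branch 2 (series LC): Z₂ = j(X_L − X_C) = j8370 Ω
Parallel: Z = Z₁Z₂/(Z₁+Z₂), |Z| = 4600 Ω, ∠Z = 33.4°
|Y| = 1/|Z| = 217 μS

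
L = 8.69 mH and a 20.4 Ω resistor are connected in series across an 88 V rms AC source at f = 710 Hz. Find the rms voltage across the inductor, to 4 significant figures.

77.88 V

ω = 2πf = 4461 rad/s
X_L = ωL = 38.77 Ω
Z = 20.40 + j38.77 Ω
|Z| = √(20.40² + 38.77²) = 43.81 Ω
I = V/|Z| = 2.009 A
V_L = I·|Z_L| = 2.009 × 38.77 = 77.88 V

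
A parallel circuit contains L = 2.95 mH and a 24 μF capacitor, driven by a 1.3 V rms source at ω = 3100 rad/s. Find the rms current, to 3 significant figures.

X_L = ωL = 9.14 Ω
X_C = 1/(ωC) = 13.4 Ω
Parallel: admittances add. Y = 1/(jωL) + jωC
Y = (0 − j0.0349) S
|Y| = 0.0349 S → |Z| = 1/|Y| = 28.6 Ω, ∠Z = −∠Y = 90.0°
I = V/|Z| = 1.3/28.6 = 45.4 mA

45.4 mA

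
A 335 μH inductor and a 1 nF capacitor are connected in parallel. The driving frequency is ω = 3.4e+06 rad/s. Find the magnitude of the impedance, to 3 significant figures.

397 Ω

X_L = ωL = 1140 Ω
X_C = 1/(ωC) = 294 Ω
Parallel: admittances add. Y = 1/(jωL) + jωC
Y = (0 + j0.00252) S
|Y| = 0.00252 S → |Z| = 1/|Y| = 397 Ω, ∠Z = −∠Y = -90.0°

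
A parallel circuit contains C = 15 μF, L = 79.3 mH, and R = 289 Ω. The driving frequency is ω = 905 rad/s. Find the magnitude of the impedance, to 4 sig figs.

X_L = ωL = 71.77 Ω
X_C = 1/(ωC) = 73.66 Ω
Parallel: admittances add. Y = 1/R + 1/(jωL) + jωC
Y = (0.003460 − j0.0003591) S
|Y| = 0.003479 S → |Z| = 1/|Y| = 287.5 Ω, ∠Z = −∠Y = 5.925°

287.5 Ω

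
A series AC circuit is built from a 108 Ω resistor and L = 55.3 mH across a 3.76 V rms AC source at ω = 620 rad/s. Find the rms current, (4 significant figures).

X_L = ωL = 34.29 Ω
Z = 108.0 + j34.29 Ω
|Z| = √(108.0² + 34.29²) = 113.3 Ω
I = V/|Z| = 3.76/113.3 = 33.18 mA

33.18 mA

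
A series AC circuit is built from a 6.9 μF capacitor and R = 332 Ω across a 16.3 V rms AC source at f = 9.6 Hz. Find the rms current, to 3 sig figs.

ω = 2πf = 60.32 rad/s
X_C = 1/(ωC) = 2400 Ω
Z = 332 − j2400 Ω
|Z| = √(332² + 2400²) = 2430 Ω
I = V/|Z| = 16.3/2430 = 6.72 mA

6.72 mA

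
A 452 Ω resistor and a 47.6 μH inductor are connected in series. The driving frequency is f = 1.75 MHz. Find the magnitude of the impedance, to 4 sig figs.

ω = 2πf = 1.1e+07 rad/s
X_L = ωL = 523.4 Ω
Z = 452.0 + j523.4 Ω
|Z| = √(452.0² + 523.4²) = 691.5 Ω

691.5 Ω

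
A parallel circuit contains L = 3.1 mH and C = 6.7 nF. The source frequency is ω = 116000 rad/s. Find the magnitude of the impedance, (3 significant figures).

499 Ω

X_L = ωL = 360 Ω
X_C = 1/(ωC) = 1290 Ω
Parallel: admittances add. Y = 1/(jωL) + jωC
Y = (0 − j0.00200) S
|Y| = 0.00200 S → |Z| = 1/|Y| = 499 Ω, ∠Z = −∠Y = 90.0°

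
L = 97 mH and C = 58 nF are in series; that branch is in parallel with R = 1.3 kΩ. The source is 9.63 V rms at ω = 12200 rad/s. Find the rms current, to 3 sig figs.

42.6 mA

X_L = ωL = 1180 Ω
X_C = 1/(ωC) = 1410 Ω
Branch 1: Z₁ = R = 1300 Ω
Branch 2 (series LC): Z₂ = j(X_L − X_C) = −j230 Ω
Parallel: Z = Z₁Z₂/(Z₁+Z₂), |Z| = 226 Ω, ∠Z = -80.0°
I = V/|Z| = 9.63/226 = 42.6 mA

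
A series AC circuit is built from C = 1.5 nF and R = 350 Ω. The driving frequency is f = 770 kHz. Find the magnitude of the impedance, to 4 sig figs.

ω = 2πf = 4.838e+06 rad/s
X_C = 1/(ωC) = 137.8 Ω
Z = 350.0 − j137.8 Ω
|Z| = √(350.0² + 137.8²) = 376.1 Ω

376.1 Ω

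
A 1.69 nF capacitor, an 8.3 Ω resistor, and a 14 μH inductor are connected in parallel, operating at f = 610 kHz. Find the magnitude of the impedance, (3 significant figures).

ω = 2πf = 3.833e+06 rad/s
X_L = ωL = 53.7 Ω
X_C = 1/(ωC) = 154 Ω
Parallel: admittances add. Y = 1/R + 1/(jωL) + jωC
Y = (0.120 − j0.0122) S
|Y| = 0.121 S → |Z| = 1/|Y| = 8.26 Ω, ∠Z = −∠Y = 5.76°

8.26 Ω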